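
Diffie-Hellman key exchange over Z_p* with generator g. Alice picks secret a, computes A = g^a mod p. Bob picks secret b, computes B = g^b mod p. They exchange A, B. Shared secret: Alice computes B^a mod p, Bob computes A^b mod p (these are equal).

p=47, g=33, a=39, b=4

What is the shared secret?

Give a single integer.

A = 33^39 mod 47  (bits of 39 = 100111)
  bit 0 = 1: r = r^2 * 33 mod 47 = 1^2 * 33 = 1*33 = 33
  bit 1 = 0: r = r^2 mod 47 = 33^2 = 8
  bit 2 = 0: r = r^2 mod 47 = 8^2 = 17
  bit 3 = 1: r = r^2 * 33 mod 47 = 17^2 * 33 = 7*33 = 43
  bit 4 = 1: r = r^2 * 33 mod 47 = 43^2 * 33 = 16*33 = 11
  bit 5 = 1: r = r^2 * 33 mod 47 = 11^2 * 33 = 27*33 = 45
  -> A = 45
B = 33^4 mod 47  (bits of 4 = 100)
  bit 0 = 1: r = r^2 * 33 mod 47 = 1^2 * 33 = 1*33 = 33
  bit 1 = 0: r = r^2 mod 47 = 33^2 = 8
  bit 2 = 0: r = r^2 mod 47 = 8^2 = 17
  -> B = 17
s = B^a = 17^39 mod 47  (bits of 39 = 100111)
  bit 0 = 1: r = r^2 * 17 mod 47 = 1^2 * 17 = 1*17 = 17
  bit 1 = 0: r = r^2 mod 47 = 17^2 = 7
  bit 2 = 0: r = r^2 mod 47 = 7^2 = 2
  bit 3 = 1: r = r^2 * 17 mod 47 = 2^2 * 17 = 4*17 = 21
  bit 4 = 1: r = r^2 * 17 mod 47 = 21^2 * 17 = 18*17 = 24
  bit 5 = 1: r = r^2 * 17 mod 47 = 24^2 * 17 = 12*17 = 16
  -> s = B^a = 16

Answer: 16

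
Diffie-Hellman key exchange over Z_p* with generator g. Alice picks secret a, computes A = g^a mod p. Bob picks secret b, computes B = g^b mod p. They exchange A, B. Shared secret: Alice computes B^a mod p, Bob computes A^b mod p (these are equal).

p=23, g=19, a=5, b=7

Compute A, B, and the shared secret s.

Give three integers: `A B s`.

Answer: 11 15 7

Derivation:
A = 19^5 mod 23  (bits of 5 = 101)
  bit 0 = 1: r = r^2 * 19 mod 23 = 1^2 * 19 = 1*19 = 19
  bit 1 = 0: r = r^2 mod 23 = 19^2 = 16
  bit 2 = 1: r = r^2 * 19 mod 23 = 16^2 * 19 = 3*19 = 11
  -> A = 11
B = 19^7 mod 23  (bits of 7 = 111)
  bit 0 = 1: r = r^2 * 19 mod 23 = 1^2 * 19 = 1*19 = 19
  bit 1 = 1: r = r^2 * 19 mod 23 = 19^2 * 19 = 16*19 = 5
  bit 2 = 1: r = r^2 * 19 mod 23 = 5^2 * 19 = 2*19 = 15
  -> B = 15
s = B^a = 15^5 mod 23  (bits of 5 = 101)
  bit 0 = 1: r = r^2 * 15 mod 23 = 1^2 * 15 = 1*15 = 15
  bit 1 = 0: r = r^2 mod 23 = 15^2 = 18
  bit 2 = 1: r = r^2 * 15 mod 23 = 18^2 * 15 = 2*15 = 7
  -> s = B^a = 7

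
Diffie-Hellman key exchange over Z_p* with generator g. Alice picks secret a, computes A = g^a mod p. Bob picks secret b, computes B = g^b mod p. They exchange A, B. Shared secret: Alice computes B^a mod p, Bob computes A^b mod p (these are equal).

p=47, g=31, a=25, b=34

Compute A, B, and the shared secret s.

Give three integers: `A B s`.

Answer: 26 12 3

Derivation:
A = 31^25 mod 47  (bits of 25 = 11001)
  bit 0 = 1: r = r^2 * 31 mod 47 = 1^2 * 31 = 1*31 = 31
  bit 1 = 1: r = r^2 * 31 mod 47 = 31^2 * 31 = 21*31 = 40
  bit 2 = 0: r = r^2 mod 47 = 40^2 = 2
  bit 3 = 0: r = r^2 mod 47 = 2^2 = 4
  bit 4 = 1: r = r^2 * 31 mod 47 = 4^2 * 31 = 16*31 = 26
  -> A = 26
B = 31^34 mod 47  (bits of 34 = 100010)
  bit 0 = 1: r = r^2 * 31 mod 47 = 1^2 * 31 = 1*31 = 31
  bit 1 = 0: r = r^2 mod 47 = 31^2 = 21
  bit 2 = 0: r = r^2 mod 47 = 21^2 = 18
  bit 3 = 0: r = r^2 mod 47 = 18^2 = 42
  bit 4 = 1: r = r^2 * 31 mod 47 = 42^2 * 31 = 25*31 = 23
  bit 5 = 0: r = r^2 mod 47 = 23^2 = 12
  -> B = 12
s = B^a = 12^25 mod 47  (bits of 25 = 11001)
  bit 0 = 1: r = r^2 * 12 mod 47 = 1^2 * 12 = 1*12 = 12
  bit 1 = 1: r = r^2 * 12 mod 47 = 12^2 * 12 = 3*12 = 36
  bit 2 = 0: r = r^2 mod 47 = 36^2 = 27
  bit 3 = 0: r = r^2 mod 47 = 27^2 = 24
  bit 4 = 1: r = r^2 * 12 mod 47 = 24^2 * 12 = 12*12 = 3
  -> s = B^a = 3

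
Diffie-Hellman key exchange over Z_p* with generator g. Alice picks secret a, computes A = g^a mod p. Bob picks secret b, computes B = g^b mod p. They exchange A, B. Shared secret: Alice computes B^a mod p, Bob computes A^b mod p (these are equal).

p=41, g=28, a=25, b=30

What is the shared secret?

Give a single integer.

A = 28^25 mod 41  (bits of 25 = 11001)
  bit 0 = 1: r = r^2 * 28 mod 41 = 1^2 * 28 = 1*28 = 28
  bit 1 = 1: r = r^2 * 28 mod 41 = 28^2 * 28 = 5*28 = 17
  bit 2 = 0: r = r^2 mod 41 = 17^2 = 2
  bit 3 = 0: r = r^2 mod 41 = 2^2 = 4
  bit 4 = 1: r = r^2 * 28 mod 41 = 4^2 * 28 = 16*28 = 38
  -> A = 38
B = 28^30 mod 41  (bits of 30 = 11110)
  bit 0 = 1: r = r^2 * 28 mod 41 = 1^2 * 28 = 1*28 = 28
  bit 1 = 1: r = r^2 * 28 mod 41 = 28^2 * 28 = 5*28 = 17
  bit 2 = 1: r = r^2 * 28 mod 41 = 17^2 * 28 = 2*28 = 15
  bit 3 = 1: r = r^2 * 28 mod 41 = 15^2 * 28 = 20*28 = 27
  bit 4 = 0: r = r^2 mod 41 = 27^2 = 32
  -> B = 32
s = B^a = 32^25 mod 41  (bits of 25 = 11001)
  bit 0 = 1: r = r^2 * 32 mod 41 = 1^2 * 32 = 1*32 = 32
  bit 1 = 1: r = r^2 * 32 mod 41 = 32^2 * 32 = 40*32 = 9
  bit 2 = 0: r = r^2 mod 41 = 9^2 = 40
  bit 3 = 0: r = r^2 mod 41 = 40^2 = 1
  bit 4 = 1: r = r^2 * 32 mod 41 = 1^2 * 32 = 1*32 = 32
  -> s = B^a = 32

Answer: 32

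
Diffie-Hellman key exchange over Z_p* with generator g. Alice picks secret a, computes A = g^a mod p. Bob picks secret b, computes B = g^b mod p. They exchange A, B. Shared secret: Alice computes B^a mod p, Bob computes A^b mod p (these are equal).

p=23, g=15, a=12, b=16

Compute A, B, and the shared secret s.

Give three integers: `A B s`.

Answer: 8 16 16

Derivation:
A = 15^12 mod 23  (bits of 12 = 1100)
  bit 0 = 1: r = r^2 * 15 mod 23 = 1^2 * 15 = 1*15 = 15
  bit 1 = 1: r = r^2 * 15 mod 23 = 15^2 * 15 = 18*15 = 17
  bit 2 = 0: r = r^2 mod 23 = 17^2 = 13
  bit 3 = 0: r = r^2 mod 23 = 13^2 = 8
  -> A = 8
B = 15^16 mod 23  (bits of 16 = 10000)
  bit 0 = 1: r = r^2 * 15 mod 23 = 1^2 * 15 = 1*15 = 15
  bit 1 = 0: r = r^2 mod 23 = 15^2 = 18
  bit 2 = 0: r = r^2 mod 23 = 18^2 = 2
  bit 3 = 0: r = r^2 mod 23 = 2^2 = 4
  bit 4 = 0: r = r^2 mod 23 = 4^2 = 16
  -> B = 16
s = B^a = 16^12 mod 23  (bits of 12 = 1100)
  bit 0 = 1: r = r^2 * 16 mod 23 = 1^2 * 16 = 1*16 = 16
  bit 1 = 1: r = r^2 * 16 mod 23 = 16^2 * 16 = 3*16 = 2
  bit 2 = 0: r = r^2 mod 23 = 2^2 = 4
  bit 3 = 0: r = r^2 mod 23 = 4^2 = 16
  -> s = B^a = 16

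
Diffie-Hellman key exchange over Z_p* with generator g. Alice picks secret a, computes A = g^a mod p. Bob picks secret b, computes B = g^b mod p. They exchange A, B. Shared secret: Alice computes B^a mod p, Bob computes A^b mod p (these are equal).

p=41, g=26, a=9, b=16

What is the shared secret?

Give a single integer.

Answer: 10

Derivation:
A = 26^9 mod 41  (bits of 9 = 1001)
  bit 0 = 1: r = r^2 * 26 mod 41 = 1^2 * 26 = 1*26 = 26
  bit 1 = 0: r = r^2 mod 41 = 26^2 = 20
  bit 2 = 0: r = r^2 mod 41 = 20^2 = 31
  bit 3 = 1: r = r^2 * 26 mod 41 = 31^2 * 26 = 18*26 = 17
  -> A = 17
B = 26^16 mod 41  (bits of 16 = 10000)
  bit 0 = 1: r = r^2 * 26 mod 41 = 1^2 * 26 = 1*26 = 26
  bit 1 = 0: r = r^2 mod 41 = 26^2 = 20
  bit 2 = 0: r = r^2 mod 41 = 20^2 = 31
  bit 3 = 0: r = r^2 mod 41 = 31^2 = 18
  bit 4 = 0: r = r^2 mod 41 = 18^2 = 37
  -> B = 37
s = B^a = 37^9 mod 41  (bits of 9 = 1001)
  bit 0 = 1: r = r^2 * 37 mod 41 = 1^2 * 37 = 1*37 = 37
  bit 1 = 0: r = r^2 mod 41 = 37^2 = 16
  bit 2 = 0: r = r^2 mod 41 = 16^2 = 10
  bit 3 = 1: r = r^2 * 37 mod 41 = 10^2 * 37 = 18*37 = 10
  -> s = B^a = 10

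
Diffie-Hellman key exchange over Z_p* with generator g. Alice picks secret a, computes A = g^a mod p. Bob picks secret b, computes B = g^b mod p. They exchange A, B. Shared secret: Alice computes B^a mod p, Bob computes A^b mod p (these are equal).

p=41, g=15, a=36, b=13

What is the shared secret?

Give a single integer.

Answer: 23

Derivation:
A = 15^36 mod 41  (bits of 36 = 100100)
  bit 0 = 1: r = r^2 * 15 mod 41 = 1^2 * 15 = 1*15 = 15
  bit 1 = 0: r = r^2 mod 41 = 15^2 = 20
  bit 2 = 0: r = r^2 mod 41 = 20^2 = 31
  bit 3 = 1: r = r^2 * 15 mod 41 = 31^2 * 15 = 18*15 = 24
  bit 4 = 0: r = r^2 mod 41 = 24^2 = 2
  bit 5 = 0: r = r^2 mod 41 = 2^2 = 4
  -> A = 4
B = 15^13 mod 41  (bits of 13 = 1101)
  bit 0 = 1: r = r^2 * 15 mod 41 = 1^2 * 15 = 1*15 = 15
  bit 1 = 1: r = r^2 * 15 mod 41 = 15^2 * 15 = 20*15 = 13
  bit 2 = 0: r = r^2 mod 41 = 13^2 = 5
  bit 3 = 1: r = r^2 * 15 mod 41 = 5^2 * 15 = 25*15 = 6
  -> B = 6
s = B^a = 6^36 mod 41  (bits of 36 = 100100)
  bit 0 = 1: r = r^2 * 6 mod 41 = 1^2 * 6 = 1*6 = 6
  bit 1 = 0: r = r^2 mod 41 = 6^2 = 36
  bit 2 = 0: r = r^2 mod 41 = 36^2 = 25
  bit 3 = 1: r = r^2 * 6 mod 41 = 25^2 * 6 = 10*6 = 19
  bit 4 = 0: r = r^2 mod 41 = 19^2 = 33
  bit 5 = 0: r = r^2 mod 41 = 33^2 = 23
  -> s = B^a = 23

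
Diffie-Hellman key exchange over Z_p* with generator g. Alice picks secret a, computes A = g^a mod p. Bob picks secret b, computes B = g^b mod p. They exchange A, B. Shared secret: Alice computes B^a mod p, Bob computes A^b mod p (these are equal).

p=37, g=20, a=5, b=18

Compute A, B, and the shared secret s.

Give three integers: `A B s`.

A = 20^5 mod 37  (bits of 5 = 101)
  bit 0 = 1: r = r^2 * 20 mod 37 = 1^2 * 20 = 1*20 = 20
  bit 1 = 0: r = r^2 mod 37 = 20^2 = 30
  bit 2 = 1: r = r^2 * 20 mod 37 = 30^2 * 20 = 12*20 = 18
  -> A = 18
B = 20^18 mod 37  (bits of 18 = 10010)
  bit 0 = 1: r = r^2 * 20 mod 37 = 1^2 * 20 = 1*20 = 20
  bit 1 = 0: r = r^2 mod 37 = 20^2 = 30
  bit 2 = 0: r = r^2 mod 37 = 30^2 = 12
  bit 3 = 1: r = r^2 * 20 mod 37 = 12^2 * 20 = 33*20 = 31
  bit 4 = 0: r = r^2 mod 37 = 31^2 = 36
  -> B = 36
s = B^a = 36^5 mod 37  (bits of 5 = 101)
  bit 0 = 1: r = r^2 * 36 mod 37 = 1^2 * 36 = 1*36 = 36
  bit 1 = 0: r = r^2 mod 37 = 36^2 = 1
  bit 2 = 1: r = r^2 * 36 mod 37 = 1^2 * 36 = 1*36 = 36
  -> s = B^a = 36

Answer: 18 36 36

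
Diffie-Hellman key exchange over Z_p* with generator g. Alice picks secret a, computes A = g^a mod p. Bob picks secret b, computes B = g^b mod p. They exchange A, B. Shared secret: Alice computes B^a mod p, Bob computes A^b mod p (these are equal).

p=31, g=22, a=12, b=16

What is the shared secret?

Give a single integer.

Answer: 2

Derivation:
A = 22^12 mod 31  (bits of 12 = 1100)
  bit 0 = 1: r = r^2 * 22 mod 31 = 1^2 * 22 = 1*22 = 22
  bit 1 = 1: r = r^2 * 22 mod 31 = 22^2 * 22 = 19*22 = 15
  bit 2 = 0: r = r^2 mod 31 = 15^2 = 8
  bit 3 = 0: r = r^2 mod 31 = 8^2 = 2
  -> A = 2
B = 22^16 mod 31  (bits of 16 = 10000)
  bit 0 = 1: r = r^2 * 22 mod 31 = 1^2 * 22 = 1*22 = 22
  bit 1 = 0: r = r^2 mod 31 = 22^2 = 19
  bit 2 = 0: r = r^2 mod 31 = 19^2 = 20
  bit 3 = 0: r = r^2 mod 31 = 20^2 = 28
  bit 4 = 0: r = r^2 mod 31 = 28^2 = 9
  -> B = 9
s = B^a = 9^12 mod 31  (bits of 12 = 1100)
  bit 0 = 1: r = r^2 * 9 mod 31 = 1^2 * 9 = 1*9 = 9
  bit 1 = 1: r = r^2 * 9 mod 31 = 9^2 * 9 = 19*9 = 16
  bit 2 = 0: r = r^2 mod 31 = 16^2 = 8
  bit 3 = 0: r = r^2 mod 31 = 8^2 = 2
  -> s = B^a = 2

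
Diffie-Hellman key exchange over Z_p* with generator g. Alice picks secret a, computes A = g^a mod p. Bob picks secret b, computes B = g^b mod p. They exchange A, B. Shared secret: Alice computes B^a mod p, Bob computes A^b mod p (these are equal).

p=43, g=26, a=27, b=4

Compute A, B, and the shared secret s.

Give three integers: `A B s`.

Answer: 8 15 11

Derivation:
A = 26^27 mod 43  (bits of 27 = 11011)
  bit 0 = 1: r = r^2 * 26 mod 43 = 1^2 * 26 = 1*26 = 26
  bit 1 = 1: r = r^2 * 26 mod 43 = 26^2 * 26 = 31*26 = 32
  bit 2 = 0: r = r^2 mod 43 = 32^2 = 35
  bit 3 = 1: r = r^2 * 26 mod 43 = 35^2 * 26 = 21*26 = 30
  bit 4 = 1: r = r^2 * 26 mod 43 = 30^2 * 26 = 40*26 = 8
  -> A = 8
B = 26^4 mod 43  (bits of 4 = 100)
  bit 0 = 1: r = r^2 * 26 mod 43 = 1^2 * 26 = 1*26 = 26
  bit 1 = 0: r = r^2 mod 43 = 26^2 = 31
  bit 2 = 0: r = r^2 mod 43 = 31^2 = 15
  -> B = 15
s = B^a = 15^27 mod 43  (bits of 27 = 11011)
  bit 0 = 1: r = r^2 * 15 mod 43 = 1^2 * 15 = 1*15 = 15
  bit 1 = 1: r = r^2 * 15 mod 43 = 15^2 * 15 = 10*15 = 21
  bit 2 = 0: r = r^2 mod 43 = 21^2 = 11
  bit 3 = 1: r = r^2 * 15 mod 43 = 11^2 * 15 = 35*15 = 9
  bit 4 = 1: r = r^2 * 15 mod 43 = 9^2 * 15 = 38*15 = 11
  -> s = B^a = 11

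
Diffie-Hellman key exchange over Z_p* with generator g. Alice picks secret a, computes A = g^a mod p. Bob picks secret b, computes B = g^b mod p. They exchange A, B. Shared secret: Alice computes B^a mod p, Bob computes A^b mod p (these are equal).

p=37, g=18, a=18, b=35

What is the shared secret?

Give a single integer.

Answer: 36

Derivation:
A = 18^18 mod 37  (bits of 18 = 10010)
  bit 0 = 1: r = r^2 * 18 mod 37 = 1^2 * 18 = 1*18 = 18
  bit 1 = 0: r = r^2 mod 37 = 18^2 = 28
  bit 2 = 0: r = r^2 mod 37 = 28^2 = 7
  bit 3 = 1: r = r^2 * 18 mod 37 = 7^2 * 18 = 12*18 = 31
  bit 4 = 0: r = r^2 mod 37 = 31^2 = 36
  -> A = 36
B = 18^35 mod 37  (bits of 35 = 100011)
  bit 0 = 1: r = r^2 * 18 mod 37 = 1^2 * 18 = 1*18 = 18
  bit 1 = 0: r = r^2 mod 37 = 18^2 = 28
  bit 2 = 0: r = r^2 mod 37 = 28^2 = 7
  bit 3 = 0: r = r^2 mod 37 = 7^2 = 12
  bit 4 = 1: r = r^2 * 18 mod 37 = 12^2 * 18 = 33*18 = 2
  bit 5 = 1: r = r^2 * 18 mod 37 = 2^2 * 18 = 4*18 = 35
  -> B = 35
s = B^a = 35^18 mod 37  (bits of 18 = 10010)
  bit 0 = 1: r = r^2 * 35 mod 37 = 1^2 * 35 = 1*35 = 35
  bit 1 = 0: r = r^2 mod 37 = 35^2 = 4
  bit 2 = 0: r = r^2 mod 37 = 4^2 = 16
  bit 3 = 1: r = r^2 * 35 mod 37 = 16^2 * 35 = 34*35 = 6
  bit 4 = 0: r = r^2 mod 37 = 6^2 = 36
  -> s = B^a = 36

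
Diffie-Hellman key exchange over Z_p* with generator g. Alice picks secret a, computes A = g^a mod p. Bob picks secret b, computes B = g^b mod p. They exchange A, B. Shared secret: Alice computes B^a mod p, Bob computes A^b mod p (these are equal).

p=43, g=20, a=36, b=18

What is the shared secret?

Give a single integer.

Answer: 21

Derivation:
A = 20^36 mod 43  (bits of 36 = 100100)
  bit 0 = 1: r = r^2 * 20 mod 43 = 1^2 * 20 = 1*20 = 20
  bit 1 = 0: r = r^2 mod 43 = 20^2 = 13
  bit 2 = 0: r = r^2 mod 43 = 13^2 = 40
  bit 3 = 1: r = r^2 * 20 mod 43 = 40^2 * 20 = 9*20 = 8
  bit 4 = 0: r = r^2 mod 43 = 8^2 = 21
  bit 5 = 0: r = r^2 mod 43 = 21^2 = 11
  -> A = 11
B = 20^18 mod 43  (bits of 18 = 10010)
  bit 0 = 1: r = r^2 * 20 mod 43 = 1^2 * 20 = 1*20 = 20
  bit 1 = 0: r = r^2 mod 43 = 20^2 = 13
  bit 2 = 0: r = r^2 mod 43 = 13^2 = 40
  bit 3 = 1: r = r^2 * 20 mod 43 = 40^2 * 20 = 9*20 = 8
  bit 4 = 0: r = r^2 mod 43 = 8^2 = 21
  -> B = 21
s = B^a = 21^36 mod 43  (bits of 36 = 100100)
  bit 0 = 1: r = r^2 * 21 mod 43 = 1^2 * 21 = 1*21 = 21
  bit 1 = 0: r = r^2 mod 43 = 21^2 = 11
  bit 2 = 0: r = r^2 mod 43 = 11^2 = 35
  bit 3 = 1: r = r^2 * 21 mod 43 = 35^2 * 21 = 21*21 = 11
  bit 4 = 0: r = r^2 mod 43 = 11^2 = 35
  bit 5 = 0: r = r^2 mod 43 = 35^2 = 21
  -> s = B^a = 21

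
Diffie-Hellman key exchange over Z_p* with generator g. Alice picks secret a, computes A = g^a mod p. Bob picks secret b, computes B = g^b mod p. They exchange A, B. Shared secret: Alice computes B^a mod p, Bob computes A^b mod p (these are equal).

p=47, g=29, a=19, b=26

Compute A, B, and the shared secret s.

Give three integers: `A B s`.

Answer: 15 4 9

Derivation:
A = 29^19 mod 47  (bits of 19 = 10011)
  bit 0 = 1: r = r^2 * 29 mod 47 = 1^2 * 29 = 1*29 = 29
  bit 1 = 0: r = r^2 mod 47 = 29^2 = 42
  bit 2 = 0: r = r^2 mod 47 = 42^2 = 25
  bit 3 = 1: r = r^2 * 29 mod 47 = 25^2 * 29 = 14*29 = 30
  bit 4 = 1: r = r^2 * 29 mod 47 = 30^2 * 29 = 7*29 = 15
  -> A = 15
B = 29^26 mod 47  (bits of 26 = 11010)
  bit 0 = 1: r = r^2 * 29 mod 47 = 1^2 * 29 = 1*29 = 29
  bit 1 = 1: r = r^2 * 29 mod 47 = 29^2 * 29 = 42*29 = 43
  bit 2 = 0: r = r^2 mod 47 = 43^2 = 16
  bit 3 = 1: r = r^2 * 29 mod 47 = 16^2 * 29 = 21*29 = 45
  bit 4 = 0: r = r^2 mod 47 = 45^2 = 4
  -> B = 4
s = B^a = 4^19 mod 47  (bits of 19 = 10011)
  bit 0 = 1: r = r^2 * 4 mod 47 = 1^2 * 4 = 1*4 = 4
  bit 1 = 0: r = r^2 mod 47 = 4^2 = 16
  bit 2 = 0: r = r^2 mod 47 = 16^2 = 21
  bit 3 = 1: r = r^2 * 4 mod 47 = 21^2 * 4 = 18*4 = 25
  bit 4 = 1: r = r^2 * 4 mod 47 = 25^2 * 4 = 14*4 = 9
  -> s = B^a = 9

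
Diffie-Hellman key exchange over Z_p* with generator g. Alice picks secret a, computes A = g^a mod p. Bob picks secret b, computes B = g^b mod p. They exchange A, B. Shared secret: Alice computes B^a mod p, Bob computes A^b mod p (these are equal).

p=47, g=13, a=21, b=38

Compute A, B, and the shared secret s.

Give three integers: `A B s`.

A = 13^21 mod 47  (bits of 21 = 10101)
  bit 0 = 1: r = r^2 * 13 mod 47 = 1^2 * 13 = 1*13 = 13
  bit 1 = 0: r = r^2 mod 47 = 13^2 = 28
  bit 2 = 1: r = r^2 * 13 mod 47 = 28^2 * 13 = 32*13 = 40
  bit 3 = 0: r = r^2 mod 47 = 40^2 = 2
  bit 4 = 1: r = r^2 * 13 mod 47 = 2^2 * 13 = 4*13 = 5
  -> A = 5
B = 13^38 mod 47  (bits of 38 = 100110)
  bit 0 = 1: r = r^2 * 13 mod 47 = 1^2 * 13 = 1*13 = 13
  bit 1 = 0: r = r^2 mod 47 = 13^2 = 28
  bit 2 = 0: r = r^2 mod 47 = 28^2 = 32
  bit 3 = 1: r = r^2 * 13 mod 47 = 32^2 * 13 = 37*13 = 11
  bit 4 = 1: r = r^2 * 13 mod 47 = 11^2 * 13 = 27*13 = 22
  bit 5 = 0: r = r^2 mod 47 = 22^2 = 14
  -> B = 14
s = B^a = 14^21 mod 47  (bits of 21 = 10101)
  bit 0 = 1: r = r^2 * 14 mod 47 = 1^2 * 14 = 1*14 = 14
  bit 1 = 0: r = r^2 mod 47 = 14^2 = 8
  bit 2 = 1: r = r^2 * 14 mod 47 = 8^2 * 14 = 17*14 = 3
  bit 3 = 0: r = r^2 mod 47 = 3^2 = 9
  bit 4 = 1: r = r^2 * 14 mod 47 = 9^2 * 14 = 34*14 = 6
  -> s = B^a = 6

Answer: 5 14 6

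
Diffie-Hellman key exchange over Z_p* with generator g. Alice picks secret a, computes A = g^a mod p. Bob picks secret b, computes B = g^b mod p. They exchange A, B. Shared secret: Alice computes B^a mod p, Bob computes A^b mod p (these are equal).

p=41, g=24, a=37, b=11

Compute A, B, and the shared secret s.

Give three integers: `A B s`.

A = 24^37 mod 41  (bits of 37 = 100101)
  bit 0 = 1: r = r^2 * 24 mod 41 = 1^2 * 24 = 1*24 = 24
  bit 1 = 0: r = r^2 mod 41 = 24^2 = 2
  bit 2 = 0: r = r^2 mod 41 = 2^2 = 4
  bit 3 = 1: r = r^2 * 24 mod 41 = 4^2 * 24 = 16*24 = 15
  bit 4 = 0: r = r^2 mod 41 = 15^2 = 20
  bit 5 = 1: r = r^2 * 24 mod 41 = 20^2 * 24 = 31*24 = 6
  -> A = 6
B = 24^11 mod 41  (bits of 11 = 1011)
  bit 0 = 1: r = r^2 * 24 mod 41 = 1^2 * 24 = 1*24 = 24
  bit 1 = 0: r = r^2 mod 41 = 24^2 = 2
  bit 2 = 1: r = r^2 * 24 mod 41 = 2^2 * 24 = 4*24 = 14
  bit 3 = 1: r = r^2 * 24 mod 41 = 14^2 * 24 = 32*24 = 30
  -> B = 30
s = B^a = 30^37 mod 41  (bits of 37 = 100101)
  bit 0 = 1: r = r^2 * 30 mod 41 = 1^2 * 30 = 1*30 = 30
  bit 1 = 0: r = r^2 mod 41 = 30^2 = 39
  bit 2 = 0: r = r^2 mod 41 = 39^2 = 4
  bit 3 = 1: r = r^2 * 30 mod 41 = 4^2 * 30 = 16*30 = 29
  bit 4 = 0: r = r^2 mod 41 = 29^2 = 21
  bit 5 = 1: r = r^2 * 30 mod 41 = 21^2 * 30 = 31*30 = 28
  -> s = B^a = 28

Answer: 6 30 28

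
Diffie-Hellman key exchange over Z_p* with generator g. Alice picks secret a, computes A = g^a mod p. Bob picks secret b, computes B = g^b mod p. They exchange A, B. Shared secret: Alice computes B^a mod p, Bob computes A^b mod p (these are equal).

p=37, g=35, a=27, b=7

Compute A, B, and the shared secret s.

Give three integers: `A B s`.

A = 35^27 mod 37  (bits of 27 = 11011)
  bit 0 = 1: r = r^2 * 35 mod 37 = 1^2 * 35 = 1*35 = 35
  bit 1 = 1: r = r^2 * 35 mod 37 = 35^2 * 35 = 4*35 = 29
  bit 2 = 0: r = r^2 mod 37 = 29^2 = 27
  bit 3 = 1: r = r^2 * 35 mod 37 = 27^2 * 35 = 26*35 = 22
  bit 4 = 1: r = r^2 * 35 mod 37 = 22^2 * 35 = 3*35 = 31
  -> A = 31
B = 35^7 mod 37  (bits of 7 = 111)
  bit 0 = 1: r = r^2 * 35 mod 37 = 1^2 * 35 = 1*35 = 35
  bit 1 = 1: r = r^2 * 35 mod 37 = 35^2 * 35 = 4*35 = 29
  bit 2 = 1: r = r^2 * 35 mod 37 = 29^2 * 35 = 27*35 = 20
  -> B = 20
s = B^a = 20^27 mod 37  (bits of 27 = 11011)
  bit 0 = 1: r = r^2 * 20 mod 37 = 1^2 * 20 = 1*20 = 20
  bit 1 = 1: r = r^2 * 20 mod 37 = 20^2 * 20 = 30*20 = 8
  bit 2 = 0: r = r^2 mod 37 = 8^2 = 27
  bit 3 = 1: r = r^2 * 20 mod 37 = 27^2 * 20 = 26*20 = 2
  bit 4 = 1: r = r^2 * 20 mod 37 = 2^2 * 20 = 4*20 = 6
  -> s = B^a = 6

Answer: 31 20 6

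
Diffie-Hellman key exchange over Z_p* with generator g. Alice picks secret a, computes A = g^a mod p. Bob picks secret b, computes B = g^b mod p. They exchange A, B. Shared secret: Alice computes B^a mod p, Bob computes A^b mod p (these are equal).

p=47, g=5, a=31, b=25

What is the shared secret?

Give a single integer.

Answer: 30

Derivation:
A = 5^31 mod 47  (bits of 31 = 11111)
  bit 0 = 1: r = r^2 * 5 mod 47 = 1^2 * 5 = 1*5 = 5
  bit 1 = 1: r = r^2 * 5 mod 47 = 5^2 * 5 = 25*5 = 31
  bit 2 = 1: r = r^2 * 5 mod 47 = 31^2 * 5 = 21*5 = 11
  bit 3 = 1: r = r^2 * 5 mod 47 = 11^2 * 5 = 27*5 = 41
  bit 4 = 1: r = r^2 * 5 mod 47 = 41^2 * 5 = 36*5 = 39
  -> A = 39
B = 5^25 mod 47  (bits of 25 = 11001)
  bit 0 = 1: r = r^2 * 5 mod 47 = 1^2 * 5 = 1*5 = 5
  bit 1 = 1: r = r^2 * 5 mod 47 = 5^2 * 5 = 25*5 = 31
  bit 2 = 0: r = r^2 mod 47 = 31^2 = 21
  bit 3 = 0: r = r^2 mod 47 = 21^2 = 18
  bit 4 = 1: r = r^2 * 5 mod 47 = 18^2 * 5 = 42*5 = 22
  -> B = 22
s = B^a = 22^31 mod 47  (bits of 31 = 11111)
  bit 0 = 1: r = r^2 * 22 mod 47 = 1^2 * 22 = 1*22 = 22
  bit 1 = 1: r = r^2 * 22 mod 47 = 22^2 * 22 = 14*22 = 26
  bit 2 = 1: r = r^2 * 22 mod 47 = 26^2 * 22 = 18*22 = 20
  bit 3 = 1: r = r^2 * 22 mod 47 = 20^2 * 22 = 24*22 = 11
  bit 4 = 1: r = r^2 * 22 mod 47 = 11^2 * 22 = 27*22 = 30
  -> s = B^a = 30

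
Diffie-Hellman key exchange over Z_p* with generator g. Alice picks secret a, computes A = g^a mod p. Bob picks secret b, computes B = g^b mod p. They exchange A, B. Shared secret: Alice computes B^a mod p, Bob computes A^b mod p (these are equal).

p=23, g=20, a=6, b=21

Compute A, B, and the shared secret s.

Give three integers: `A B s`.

A = 20^6 mod 23  (bits of 6 = 110)
  bit 0 = 1: r = r^2 * 20 mod 23 = 1^2 * 20 = 1*20 = 20
  bit 1 = 1: r = r^2 * 20 mod 23 = 20^2 * 20 = 9*20 = 19
  bit 2 = 0: r = r^2 mod 23 = 19^2 = 16
  -> A = 16
B = 20^21 mod 23  (bits of 21 = 10101)
  bit 0 = 1: r = r^2 * 20 mod 23 = 1^2 * 20 = 1*20 = 20
  bit 1 = 0: r = r^2 mod 23 = 20^2 = 9
  bit 2 = 1: r = r^2 * 20 mod 23 = 9^2 * 20 = 12*20 = 10
  bit 3 = 0: r = r^2 mod 23 = 10^2 = 8
  bit 4 = 1: r = r^2 * 20 mod 23 = 8^2 * 20 = 18*20 = 15
  -> B = 15
s = B^a = 15^6 mod 23  (bits of 6 = 110)
  bit 0 = 1: r = r^2 * 15 mod 23 = 1^2 * 15 = 1*15 = 15
  bit 1 = 1: r = r^2 * 15 mod 23 = 15^2 * 15 = 18*15 = 17
  bit 2 = 0: r = r^2 mod 23 = 17^2 = 13
  -> s = B^a = 13

Answer: 16 15 13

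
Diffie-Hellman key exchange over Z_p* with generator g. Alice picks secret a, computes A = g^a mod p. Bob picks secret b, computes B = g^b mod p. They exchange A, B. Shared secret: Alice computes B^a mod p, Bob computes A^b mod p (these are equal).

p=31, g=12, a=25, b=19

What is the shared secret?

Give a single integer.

A = 12^25 mod 31  (bits of 25 = 11001)
  bit 0 = 1: r = r^2 * 12 mod 31 = 1^2 * 12 = 1*12 = 12
  bit 1 = 1: r = r^2 * 12 mod 31 = 12^2 * 12 = 20*12 = 23
  bit 2 = 0: r = r^2 mod 31 = 23^2 = 2
  bit 3 = 0: r = r^2 mod 31 = 2^2 = 4
  bit 4 = 1: r = r^2 * 12 mod 31 = 4^2 * 12 = 16*12 = 6
  -> A = 6
B = 12^19 mod 31  (bits of 19 = 10011)
  bit 0 = 1: r = r^2 * 12 mod 31 = 1^2 * 12 = 1*12 = 12
  bit 1 = 0: r = r^2 mod 31 = 12^2 = 20
  bit 2 = 0: r = r^2 mod 31 = 20^2 = 28
  bit 3 = 1: r = r^2 * 12 mod 31 = 28^2 * 12 = 9*12 = 15
  bit 4 = 1: r = r^2 * 12 mod 31 = 15^2 * 12 = 8*12 = 3
  -> B = 3
s = B^a = 3^25 mod 31  (bits of 25 = 11001)
  bit 0 = 1: r = r^2 * 3 mod 31 = 1^2 * 3 = 1*3 = 3
  bit 1 = 1: r = r^2 * 3 mod 31 = 3^2 * 3 = 9*3 = 27
  bit 2 = 0: r = r^2 mod 31 = 27^2 = 16
  bit 3 = 0: r = r^2 mod 31 = 16^2 = 8
  bit 4 = 1: r = r^2 * 3 mod 31 = 8^2 * 3 = 2*3 = 6
  -> s = B^a = 6

Answer: 6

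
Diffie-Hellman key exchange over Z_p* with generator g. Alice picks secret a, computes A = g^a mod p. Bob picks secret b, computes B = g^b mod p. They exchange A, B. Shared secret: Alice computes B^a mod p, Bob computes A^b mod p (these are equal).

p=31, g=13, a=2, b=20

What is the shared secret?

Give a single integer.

Answer: 5

Derivation:
A = 13^2 mod 31  (bits of 2 = 10)
  bit 0 = 1: r = r^2 * 13 mod 31 = 1^2 * 13 = 1*13 = 13
  bit 1 = 0: r = r^2 mod 31 = 13^2 = 14
  -> A = 14
B = 13^20 mod 31  (bits of 20 = 10100)
  bit 0 = 1: r = r^2 * 13 mod 31 = 1^2 * 13 = 1*13 = 13
  bit 1 = 0: r = r^2 mod 31 = 13^2 = 14
  bit 2 = 1: r = r^2 * 13 mod 31 = 14^2 * 13 = 10*13 = 6
  bit 3 = 0: r = r^2 mod 31 = 6^2 = 5
  bit 4 = 0: r = r^2 mod 31 = 5^2 = 25
  -> B = 25
s = B^a = 25^2 mod 31  (bits of 2 = 10)
  bit 0 = 1: r = r^2 * 25 mod 31 = 1^2 * 25 = 1*25 = 25
  bit 1 = 0: r = r^2 mod 31 = 25^2 = 5
  -> s = B^a = 5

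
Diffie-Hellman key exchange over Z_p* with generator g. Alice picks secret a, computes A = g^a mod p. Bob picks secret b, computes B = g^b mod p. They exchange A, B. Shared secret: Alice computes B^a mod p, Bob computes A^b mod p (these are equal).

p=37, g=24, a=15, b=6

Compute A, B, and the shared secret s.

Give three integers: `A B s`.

Answer: 8 11 36

Derivation:
A = 24^15 mod 37  (bits of 15 = 1111)
  bit 0 = 1: r = r^2 * 24 mod 37 = 1^2 * 24 = 1*24 = 24
  bit 1 = 1: r = r^2 * 24 mod 37 = 24^2 * 24 = 21*24 = 23
  bit 2 = 1: r = r^2 * 24 mod 37 = 23^2 * 24 = 11*24 = 5
  bit 3 = 1: r = r^2 * 24 mod 37 = 5^2 * 24 = 25*24 = 8
  -> A = 8
B = 24^6 mod 37  (bits of 6 = 110)
  bit 0 = 1: r = r^2 * 24 mod 37 = 1^2 * 24 = 1*24 = 24
  bit 1 = 1: r = r^2 * 24 mod 37 = 24^2 * 24 = 21*24 = 23
  bit 2 = 0: r = r^2 mod 37 = 23^2 = 11
  -> B = 11
s = B^a = 11^15 mod 37  (bits of 15 = 1111)
  bit 0 = 1: r = r^2 * 11 mod 37 = 1^2 * 11 = 1*11 = 11
  bit 1 = 1: r = r^2 * 11 mod 37 = 11^2 * 11 = 10*11 = 36
  bit 2 = 1: r = r^2 * 11 mod 37 = 36^2 * 11 = 1*11 = 11
  bit 3 = 1: r = r^2 * 11 mod 37 = 11^2 * 11 = 10*11 = 36
  -> s = B^a = 36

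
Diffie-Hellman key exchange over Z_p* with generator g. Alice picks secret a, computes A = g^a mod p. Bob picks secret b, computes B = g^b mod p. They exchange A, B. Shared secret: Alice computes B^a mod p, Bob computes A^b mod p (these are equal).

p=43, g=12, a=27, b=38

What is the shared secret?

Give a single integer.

Answer: 16

Derivation:
A = 12^27 mod 43  (bits of 27 = 11011)
  bit 0 = 1: r = r^2 * 12 mod 43 = 1^2 * 12 = 1*12 = 12
  bit 1 = 1: r = r^2 * 12 mod 43 = 12^2 * 12 = 15*12 = 8
  bit 2 = 0: r = r^2 mod 43 = 8^2 = 21
  bit 3 = 1: r = r^2 * 12 mod 43 = 21^2 * 12 = 11*12 = 3
  bit 4 = 1: r = r^2 * 12 mod 43 = 3^2 * 12 = 9*12 = 22
  -> A = 22
B = 12^38 mod 43  (bits of 38 = 100110)
  bit 0 = 1: r = r^2 * 12 mod 43 = 1^2 * 12 = 1*12 = 12
  bit 1 = 0: r = r^2 mod 43 = 12^2 = 15
  bit 2 = 0: r = r^2 mod 43 = 15^2 = 10
  bit 3 = 1: r = r^2 * 12 mod 43 = 10^2 * 12 = 14*12 = 39
  bit 4 = 1: r = r^2 * 12 mod 43 = 39^2 * 12 = 16*12 = 20
  bit 5 = 0: r = r^2 mod 43 = 20^2 = 13
  -> B = 13
s = B^a = 13^27 mod 43  (bits of 27 = 11011)
  bit 0 = 1: r = r^2 * 13 mod 43 = 1^2 * 13 = 1*13 = 13
  bit 1 = 1: r = r^2 * 13 mod 43 = 13^2 * 13 = 40*13 = 4
  bit 2 = 0: r = r^2 mod 43 = 4^2 = 16
  bit 3 = 1: r = r^2 * 13 mod 43 = 16^2 * 13 = 41*13 = 17
  bit 4 = 1: r = r^2 * 13 mod 43 = 17^2 * 13 = 31*13 = 16
  -> s = B^a = 16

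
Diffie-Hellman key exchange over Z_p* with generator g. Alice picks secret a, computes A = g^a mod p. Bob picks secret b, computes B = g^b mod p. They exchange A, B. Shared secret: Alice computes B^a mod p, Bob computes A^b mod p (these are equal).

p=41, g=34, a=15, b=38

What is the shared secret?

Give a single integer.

Answer: 9

Derivation:
A = 34^15 mod 41  (bits of 15 = 1111)
  bit 0 = 1: r = r^2 * 34 mod 41 = 1^2 * 34 = 1*34 = 34
  bit 1 = 1: r = r^2 * 34 mod 41 = 34^2 * 34 = 8*34 = 26
  bit 2 = 1: r = r^2 * 34 mod 41 = 26^2 * 34 = 20*34 = 24
  bit 3 = 1: r = r^2 * 34 mod 41 = 24^2 * 34 = 2*34 = 27
  -> A = 27
B = 34^38 mod 41  (bits of 38 = 100110)
  bit 0 = 1: r = r^2 * 34 mod 41 = 1^2 * 34 = 1*34 = 34
  bit 1 = 0: r = r^2 mod 41 = 34^2 = 8
  bit 2 = 0: r = r^2 mod 41 = 8^2 = 23
  bit 3 = 1: r = r^2 * 34 mod 41 = 23^2 * 34 = 37*34 = 28
  bit 4 = 1: r = r^2 * 34 mod 41 = 28^2 * 34 = 5*34 = 6
  bit 5 = 0: r = r^2 mod 41 = 6^2 = 36
  -> B = 36
s = B^a = 36^15 mod 41  (bits of 15 = 1111)
  bit 0 = 1: r = r^2 * 36 mod 41 = 1^2 * 36 = 1*36 = 36
  bit 1 = 1: r = r^2 * 36 mod 41 = 36^2 * 36 = 25*36 = 39
  bit 2 = 1: r = r^2 * 36 mod 41 = 39^2 * 36 = 4*36 = 21
  bit 3 = 1: r = r^2 * 36 mod 41 = 21^2 * 36 = 31*36 = 9
  -> s = B^a = 9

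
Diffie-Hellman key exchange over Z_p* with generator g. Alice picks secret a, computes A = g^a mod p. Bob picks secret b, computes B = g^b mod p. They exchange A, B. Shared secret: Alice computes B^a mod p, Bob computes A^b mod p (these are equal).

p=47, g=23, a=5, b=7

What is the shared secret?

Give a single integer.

A = 23^5 mod 47  (bits of 5 = 101)
  bit 0 = 1: r = r^2 * 23 mod 47 = 1^2 * 23 = 1*23 = 23
  bit 1 = 0: r = r^2 mod 47 = 23^2 = 12
  bit 2 = 1: r = r^2 * 23 mod 47 = 12^2 * 23 = 3*23 = 22
  -> A = 22
B = 23^7 mod 47  (bits of 7 = 111)
  bit 0 = 1: r = r^2 * 23 mod 47 = 1^2 * 23 = 1*23 = 23
  bit 1 = 1: r = r^2 * 23 mod 47 = 23^2 * 23 = 12*23 = 41
  bit 2 = 1: r = r^2 * 23 mod 47 = 41^2 * 23 = 36*23 = 29
  -> B = 29
s = B^a = 29^5 mod 47  (bits of 5 = 101)
  bit 0 = 1: r = r^2 * 29 mod 47 = 1^2 * 29 = 1*29 = 29
  bit 1 = 0: r = r^2 mod 47 = 29^2 = 42
  bit 2 = 1: r = r^2 * 29 mod 47 = 42^2 * 29 = 25*29 = 20
  -> s = B^a = 20

Answer: 20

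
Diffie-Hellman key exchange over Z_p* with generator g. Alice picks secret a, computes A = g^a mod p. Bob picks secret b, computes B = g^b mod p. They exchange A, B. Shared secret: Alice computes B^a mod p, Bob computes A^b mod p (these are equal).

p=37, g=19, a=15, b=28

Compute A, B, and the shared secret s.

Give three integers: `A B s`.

A = 19^15 mod 37  (bits of 15 = 1111)
  bit 0 = 1: r = r^2 * 19 mod 37 = 1^2 * 19 = 1*19 = 19
  bit 1 = 1: r = r^2 * 19 mod 37 = 19^2 * 19 = 28*19 = 14
  bit 2 = 1: r = r^2 * 19 mod 37 = 14^2 * 19 = 11*19 = 24
  bit 3 = 1: r = r^2 * 19 mod 37 = 24^2 * 19 = 21*19 = 29
  -> A = 29
B = 19^28 mod 37  (bits of 28 = 11100)
  bit 0 = 1: r = r^2 * 19 mod 37 = 1^2 * 19 = 1*19 = 19
  bit 1 = 1: r = r^2 * 19 mod 37 = 19^2 * 19 = 28*19 = 14
  bit 2 = 1: r = r^2 * 19 mod 37 = 14^2 * 19 = 11*19 = 24
  bit 3 = 0: r = r^2 mod 37 = 24^2 = 21
  bit 4 = 0: r = r^2 mod 37 = 21^2 = 34
  -> B = 34
s = B^a = 34^15 mod 37  (bits of 15 = 1111)
  bit 0 = 1: r = r^2 * 34 mod 37 = 1^2 * 34 = 1*34 = 34
  bit 1 = 1: r = r^2 * 34 mod 37 = 34^2 * 34 = 9*34 = 10
  bit 2 = 1: r = r^2 * 34 mod 37 = 10^2 * 34 = 26*34 = 33
  bit 3 = 1: r = r^2 * 34 mod 37 = 33^2 * 34 = 16*34 = 26
  -> s = B^a = 26

Answer: 29 34 26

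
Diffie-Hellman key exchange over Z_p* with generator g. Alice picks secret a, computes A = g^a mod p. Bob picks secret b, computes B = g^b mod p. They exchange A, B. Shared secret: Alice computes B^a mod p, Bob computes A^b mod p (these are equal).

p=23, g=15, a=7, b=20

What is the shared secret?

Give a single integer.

A = 15^7 mod 23  (bits of 7 = 111)
  bit 0 = 1: r = r^2 * 15 mod 23 = 1^2 * 15 = 1*15 = 15
  bit 1 = 1: r = r^2 * 15 mod 23 = 15^2 * 15 = 18*15 = 17
  bit 2 = 1: r = r^2 * 15 mod 23 = 17^2 * 15 = 13*15 = 11
  -> A = 11
B = 15^20 mod 23  (bits of 20 = 10100)
  bit 0 = 1: r = r^2 * 15 mod 23 = 1^2 * 15 = 1*15 = 15
  bit 1 = 0: r = r^2 mod 23 = 15^2 = 18
  bit 2 = 1: r = r^2 * 15 mod 23 = 18^2 * 15 = 2*15 = 7
  bit 3 = 0: r = r^2 mod 23 = 7^2 = 3
  bit 4 = 0: r = r^2 mod 23 = 3^2 = 9
  -> B = 9
s = B^a = 9^7 mod 23  (bits of 7 = 111)
  bit 0 = 1: r = r^2 * 9 mod 23 = 1^2 * 9 = 1*9 = 9
  bit 1 = 1: r = r^2 * 9 mod 23 = 9^2 * 9 = 12*9 = 16
  bit 2 = 1: r = r^2 * 9 mod 23 = 16^2 * 9 = 3*9 = 4
  -> s = B^a = 4

Answer: 4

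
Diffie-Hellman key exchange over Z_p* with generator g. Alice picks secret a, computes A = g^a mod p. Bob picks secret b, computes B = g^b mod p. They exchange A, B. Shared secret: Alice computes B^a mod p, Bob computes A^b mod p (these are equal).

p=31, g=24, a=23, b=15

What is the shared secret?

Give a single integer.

A = 24^23 mod 31  (bits of 23 = 10111)
  bit 0 = 1: r = r^2 * 24 mod 31 = 1^2 * 24 = 1*24 = 24
  bit 1 = 0: r = r^2 mod 31 = 24^2 = 18
  bit 2 = 1: r = r^2 * 24 mod 31 = 18^2 * 24 = 14*24 = 26
  bit 3 = 1: r = r^2 * 24 mod 31 = 26^2 * 24 = 25*24 = 11
  bit 4 = 1: r = r^2 * 24 mod 31 = 11^2 * 24 = 28*24 = 21
  -> A = 21
B = 24^15 mod 31  (bits of 15 = 1111)
  bit 0 = 1: r = r^2 * 24 mod 31 = 1^2 * 24 = 1*24 = 24
  bit 1 = 1: r = r^2 * 24 mod 31 = 24^2 * 24 = 18*24 = 29
  bit 2 = 1: r = r^2 * 24 mod 31 = 29^2 * 24 = 4*24 = 3
  bit 3 = 1: r = r^2 * 24 mod 31 = 3^2 * 24 = 9*24 = 30
  -> B = 30
s = B^a = 30^23 mod 31  (bits of 23 = 10111)
  bit 0 = 1: r = r^2 * 30 mod 31 = 1^2 * 30 = 1*30 = 30
  bit 1 = 0: r = r^2 mod 31 = 30^2 = 1
  bit 2 = 1: r = r^2 * 30 mod 31 = 1^2 * 30 = 1*30 = 30
  bit 3 = 1: r = r^2 * 30 mod 31 = 30^2 * 30 = 1*30 = 30
  bit 4 = 1: r = r^2 * 30 mod 31 = 30^2 * 30 = 1*30 = 30
  -> s = B^a = 30

Answer: 30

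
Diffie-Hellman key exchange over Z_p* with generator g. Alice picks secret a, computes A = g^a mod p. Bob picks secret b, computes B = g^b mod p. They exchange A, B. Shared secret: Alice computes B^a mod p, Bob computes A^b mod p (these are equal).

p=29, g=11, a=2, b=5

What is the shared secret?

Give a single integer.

A = 11^2 mod 29  (bits of 2 = 10)
  bit 0 = 1: r = r^2 * 11 mod 29 = 1^2 * 11 = 1*11 = 11
  bit 1 = 0: r = r^2 mod 29 = 11^2 = 5
  -> A = 5
B = 11^5 mod 29  (bits of 5 = 101)
  bit 0 = 1: r = r^2 * 11 mod 29 = 1^2 * 11 = 1*11 = 11
  bit 1 = 0: r = r^2 mod 29 = 11^2 = 5
  bit 2 = 1: r = r^2 * 11 mod 29 = 5^2 * 11 = 25*11 = 14
  -> B = 14
s = B^a = 14^2 mod 29  (bits of 2 = 10)
  bit 0 = 1: r = r^2 * 14 mod 29 = 1^2 * 14 = 1*14 = 14
  bit 1 = 0: r = r^2 mod 29 = 14^2 = 22
  -> s = B^a = 22

Answer: 22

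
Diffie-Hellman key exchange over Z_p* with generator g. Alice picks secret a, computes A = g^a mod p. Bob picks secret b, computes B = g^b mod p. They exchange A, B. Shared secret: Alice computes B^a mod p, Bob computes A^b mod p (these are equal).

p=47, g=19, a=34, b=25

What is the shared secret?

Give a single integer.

Answer: 42

Derivation:
A = 19^34 mod 47  (bits of 34 = 100010)
  bit 0 = 1: r = r^2 * 19 mod 47 = 1^2 * 19 = 1*19 = 19
  bit 1 = 0: r = r^2 mod 47 = 19^2 = 32
  bit 2 = 0: r = r^2 mod 47 = 32^2 = 37
  bit 3 = 0: r = r^2 mod 47 = 37^2 = 6
  bit 4 = 1: r = r^2 * 19 mod 47 = 6^2 * 19 = 36*19 = 26
  bit 5 = 0: r = r^2 mod 47 = 26^2 = 18
  -> A = 18
B = 19^25 mod 47  (bits of 25 = 11001)
  bit 0 = 1: r = r^2 * 19 mod 47 = 1^2 * 19 = 1*19 = 19
  bit 1 = 1: r = r^2 * 19 mod 47 = 19^2 * 19 = 32*19 = 44
  bit 2 = 0: r = r^2 mod 47 = 44^2 = 9
  bit 3 = 0: r = r^2 mod 47 = 9^2 = 34
  bit 4 = 1: r = r^2 * 19 mod 47 = 34^2 * 19 = 28*19 = 15
  -> B = 15
s = B^a = 15^34 mod 47  (bits of 34 = 100010)
  bit 0 = 1: r = r^2 * 15 mod 47 = 1^2 * 15 = 1*15 = 15
  bit 1 = 0: r = r^2 mod 47 = 15^2 = 37
  bit 2 = 0: r = r^2 mod 47 = 37^2 = 6
  bit 3 = 0: r = r^2 mod 47 = 6^2 = 36
  bit 4 = 1: r = r^2 * 15 mod 47 = 36^2 * 15 = 27*15 = 29
  bit 5 = 0: r = r^2 mod 47 = 29^2 = 42
  -> s = B^a = 42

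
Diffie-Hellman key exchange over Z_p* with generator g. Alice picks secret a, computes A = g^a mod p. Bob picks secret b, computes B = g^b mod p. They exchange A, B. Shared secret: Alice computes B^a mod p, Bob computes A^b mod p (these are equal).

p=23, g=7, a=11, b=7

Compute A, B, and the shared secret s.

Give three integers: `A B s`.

Answer: 22 5 22

Derivation:
A = 7^11 mod 23  (bits of 11 = 1011)
  bit 0 = 1: r = r^2 * 7 mod 23 = 1^2 * 7 = 1*7 = 7
  bit 1 = 0: r = r^2 mod 23 = 7^2 = 3
  bit 2 = 1: r = r^2 * 7 mod 23 = 3^2 * 7 = 9*7 = 17
  bit 3 = 1: r = r^2 * 7 mod 23 = 17^2 * 7 = 13*7 = 22
  -> A = 22
B = 7^7 mod 23  (bits of 7 = 111)
  bit 0 = 1: r = r^2 * 7 mod 23 = 1^2 * 7 = 1*7 = 7
  bit 1 = 1: r = r^2 * 7 mod 23 = 7^2 * 7 = 3*7 = 21
  bit 2 = 1: r = r^2 * 7 mod 23 = 21^2 * 7 = 4*7 = 5
  -> B = 5
s = B^a = 5^11 mod 23  (bits of 11 = 1011)
  bit 0 = 1: r = r^2 * 5 mod 23 = 1^2 * 5 = 1*5 = 5
  bit 1 = 0: r = r^2 mod 23 = 5^2 = 2
  bit 2 = 1: r = r^2 * 5 mod 23 = 2^2 * 5 = 4*5 = 20
  bit 3 = 1: r = r^2 * 5 mod 23 = 20^2 * 5 = 9*5 = 22
  -> s = B^a = 22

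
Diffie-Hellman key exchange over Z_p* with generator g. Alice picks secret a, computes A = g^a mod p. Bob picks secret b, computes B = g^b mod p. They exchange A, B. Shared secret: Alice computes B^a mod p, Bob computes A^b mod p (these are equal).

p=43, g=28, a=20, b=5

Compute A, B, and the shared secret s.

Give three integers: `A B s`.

Answer: 23 5 17

Derivation:
A = 28^20 mod 43  (bits of 20 = 10100)
  bit 0 = 1: r = r^2 * 28 mod 43 = 1^2 * 28 = 1*28 = 28
  bit 1 = 0: r = r^2 mod 43 = 28^2 = 10
  bit 2 = 1: r = r^2 * 28 mod 43 = 10^2 * 28 = 14*28 = 5
  bit 3 = 0: r = r^2 mod 43 = 5^2 = 25
  bit 4 = 0: r = r^2 mod 43 = 25^2 = 23
  -> A = 23
B = 28^5 mod 43  (bits of 5 = 101)
  bit 0 = 1: r = r^2 * 28 mod 43 = 1^2 * 28 = 1*28 = 28
  bit 1 = 0: r = r^2 mod 43 = 28^2 = 10
  bit 2 = 1: r = r^2 * 28 mod 43 = 10^2 * 28 = 14*28 = 5
  -> B = 5
s = B^a = 5^20 mod 43  (bits of 20 = 10100)
  bit 0 = 1: r = r^2 * 5 mod 43 = 1^2 * 5 = 1*5 = 5
  bit 1 = 0: r = r^2 mod 43 = 5^2 = 25
  bit 2 = 1: r = r^2 * 5 mod 43 = 25^2 * 5 = 23*5 = 29
  bit 3 = 0: r = r^2 mod 43 = 29^2 = 24
  bit 4 = 0: r = r^2 mod 43 = 24^2 = 17
  -> s = B^a = 17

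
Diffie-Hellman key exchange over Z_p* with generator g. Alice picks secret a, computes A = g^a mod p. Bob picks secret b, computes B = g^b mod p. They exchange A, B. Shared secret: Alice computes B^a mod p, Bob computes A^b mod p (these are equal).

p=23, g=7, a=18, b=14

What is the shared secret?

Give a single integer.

A = 7^18 mod 23  (bits of 18 = 10010)
  bit 0 = 1: r = r^2 * 7 mod 23 = 1^2 * 7 = 1*7 = 7
  bit 1 = 0: r = r^2 mod 23 = 7^2 = 3
  bit 2 = 0: r = r^2 mod 23 = 3^2 = 9
  bit 3 = 1: r = r^2 * 7 mod 23 = 9^2 * 7 = 12*7 = 15
  bit 4 = 0: r = r^2 mod 23 = 15^2 = 18
  -> A = 18
B = 7^14 mod 23  (bits of 14 = 1110)
  bit 0 = 1: r = r^2 * 7 mod 23 = 1^2 * 7 = 1*7 = 7
  bit 1 = 1: r = r^2 * 7 mod 23 = 7^2 * 7 = 3*7 = 21
  bit 2 = 1: r = r^2 * 7 mod 23 = 21^2 * 7 = 4*7 = 5
  bit 3 = 0: r = r^2 mod 23 = 5^2 = 2
  -> B = 2
s = B^a = 2^18 mod 23  (bits of 18 = 10010)
  bit 0 = 1: r = r^2 * 2 mod 23 = 1^2 * 2 = 1*2 = 2
  bit 1 = 0: r = r^2 mod 23 = 2^2 = 4
  bit 2 = 0: r = r^2 mod 23 = 4^2 = 16
  bit 3 = 1: r = r^2 * 2 mod 23 = 16^2 * 2 = 3*2 = 6
  bit 4 = 0: r = r^2 mod 23 = 6^2 = 13
  -> s = B^a = 13

Answer: 13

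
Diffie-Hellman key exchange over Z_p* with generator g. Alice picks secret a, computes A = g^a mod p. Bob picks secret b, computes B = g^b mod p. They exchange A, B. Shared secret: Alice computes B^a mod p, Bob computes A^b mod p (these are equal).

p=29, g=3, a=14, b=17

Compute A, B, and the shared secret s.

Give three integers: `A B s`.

A = 3^14 mod 29  (bits of 14 = 1110)
  bit 0 = 1: r = r^2 * 3 mod 29 = 1^2 * 3 = 1*3 = 3
  bit 1 = 1: r = r^2 * 3 mod 29 = 3^2 * 3 = 9*3 = 27
  bit 2 = 1: r = r^2 * 3 mod 29 = 27^2 * 3 = 4*3 = 12
  bit 3 = 0: r = r^2 mod 29 = 12^2 = 28
  -> A = 28
B = 3^17 mod 29  (bits of 17 = 10001)
  bit 0 = 1: r = r^2 * 3 mod 29 = 1^2 * 3 = 1*3 = 3
  bit 1 = 0: r = r^2 mod 29 = 3^2 = 9
  bit 2 = 0: r = r^2 mod 29 = 9^2 = 23
  bit 3 = 0: r = r^2 mod 29 = 23^2 = 7
  bit 4 = 1: r = r^2 * 3 mod 29 = 7^2 * 3 = 20*3 = 2
  -> B = 2
s = B^a = 2^14 mod 29  (bits of 14 = 1110)
  bit 0 = 1: r = r^2 * 2 mod 29 = 1^2 * 2 = 1*2 = 2
  bit 1 = 1: r = r^2 * 2 mod 29 = 2^2 * 2 = 4*2 = 8
  bit 2 = 1: r = r^2 * 2 mod 29 = 8^2 * 2 = 6*2 = 12
  bit 3 = 0: r = r^2 mod 29 = 12^2 = 28
  -> s = B^a = 28

Answer: 28 2 28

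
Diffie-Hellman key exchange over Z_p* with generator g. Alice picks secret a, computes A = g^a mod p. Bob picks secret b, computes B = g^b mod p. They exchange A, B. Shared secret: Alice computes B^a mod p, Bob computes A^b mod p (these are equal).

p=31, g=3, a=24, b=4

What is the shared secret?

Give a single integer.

A = 3^24 mod 31  (bits of 24 = 11000)
  bit 0 = 1: r = r^2 * 3 mod 31 = 1^2 * 3 = 1*3 = 3
  bit 1 = 1: r = r^2 * 3 mod 31 = 3^2 * 3 = 9*3 = 27
  bit 2 = 0: r = r^2 mod 31 = 27^2 = 16
  bit 3 = 0: r = r^2 mod 31 = 16^2 = 8
  bit 4 = 0: r = r^2 mod 31 = 8^2 = 2
  -> A = 2
B = 3^4 mod 31  (bits of 4 = 100)
  bit 0 = 1: r = r^2 * 3 mod 31 = 1^2 * 3 = 1*3 = 3
  bit 1 = 0: r = r^2 mod 31 = 3^2 = 9
  bit 2 = 0: r = r^2 mod 31 = 9^2 = 19
  -> B = 19
s = B^a = 19^24 mod 31  (bits of 24 = 11000)
  bit 0 = 1: r = r^2 * 19 mod 31 = 1^2 * 19 = 1*19 = 19
  bit 1 = 1: r = r^2 * 19 mod 31 = 19^2 * 19 = 20*19 = 8
  bit 2 = 0: r = r^2 mod 31 = 8^2 = 2
  bit 3 = 0: r = r^2 mod 31 = 2^2 = 4
  bit 4 = 0: r = r^2 mod 31 = 4^2 = 16
  -> s = B^a = 16

Answer: 16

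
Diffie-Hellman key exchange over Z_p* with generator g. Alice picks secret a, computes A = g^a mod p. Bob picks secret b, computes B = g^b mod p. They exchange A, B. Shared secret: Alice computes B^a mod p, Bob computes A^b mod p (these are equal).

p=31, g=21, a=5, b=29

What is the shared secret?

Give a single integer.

A = 21^5 mod 31  (bits of 5 = 101)
  bit 0 = 1: r = r^2 * 21 mod 31 = 1^2 * 21 = 1*21 = 21
  bit 1 = 0: r = r^2 mod 31 = 21^2 = 7
  bit 2 = 1: r = r^2 * 21 mod 31 = 7^2 * 21 = 18*21 = 6
  -> A = 6
B = 21^29 mod 31  (bits of 29 = 11101)
  bit 0 = 1: r = r^2 * 21 mod 31 = 1^2 * 21 = 1*21 = 21
  bit 1 = 1: r = r^2 * 21 mod 31 = 21^2 * 21 = 7*21 = 23
  bit 2 = 1: r = r^2 * 21 mod 31 = 23^2 * 21 = 2*21 = 11
  bit 3 = 0: r = r^2 mod 31 = 11^2 = 28
  bit 4 = 1: r = r^2 * 21 mod 31 = 28^2 * 21 = 9*21 = 3
  -> B = 3
s = B^a = 3^5 mod 31  (bits of 5 = 101)
  bit 0 = 1: r = r^2 * 3 mod 31 = 1^2 * 3 = 1*3 = 3
  bit 1 = 0: r = r^2 mod 31 = 3^2 = 9
  bit 2 = 1: r = r^2 * 3 mod 31 = 9^2 * 3 = 19*3 = 26
  -> s = B^a = 26

Answer: 26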